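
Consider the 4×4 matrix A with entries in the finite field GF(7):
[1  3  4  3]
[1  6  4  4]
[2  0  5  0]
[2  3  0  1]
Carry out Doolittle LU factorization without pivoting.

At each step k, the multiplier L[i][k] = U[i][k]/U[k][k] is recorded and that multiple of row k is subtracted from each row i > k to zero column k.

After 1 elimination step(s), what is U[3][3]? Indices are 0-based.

[col 0] pivot 1
  R1 -= 1*R0 → (0, 3, 0, 1)  (L[1][0] := 1)
  R2 -= 2*R0 → (0, 1, 4, 1)  (L[2][0] := 2)
  R3 -= 2*R0 → (0, 4, 6, 2)  (L[3][0] := 2)

U[3][3] = 2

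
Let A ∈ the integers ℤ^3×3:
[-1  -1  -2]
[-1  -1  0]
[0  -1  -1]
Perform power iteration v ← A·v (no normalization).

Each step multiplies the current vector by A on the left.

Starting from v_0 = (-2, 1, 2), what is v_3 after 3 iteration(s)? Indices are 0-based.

v_3 = (-14, -10, -4)

v_0 = (-2, 1, 2).
v_1 = A·v_0 = (-3, 1, -3).
v_2 = A·v_1 = (8, 2, 2).
v_3 = A·v_2 = (-14, -10, -4).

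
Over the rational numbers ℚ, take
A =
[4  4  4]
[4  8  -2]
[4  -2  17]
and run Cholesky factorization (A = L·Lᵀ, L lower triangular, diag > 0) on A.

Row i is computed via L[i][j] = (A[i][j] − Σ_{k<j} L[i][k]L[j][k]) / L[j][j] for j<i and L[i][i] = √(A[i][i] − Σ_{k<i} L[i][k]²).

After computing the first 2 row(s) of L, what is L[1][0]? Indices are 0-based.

L[1][0] = 2

Step 1: L[0][0] = √(4) = 2.
  L[1][0] = (4) / L[0][0] = 2.
Step 2: L[1][1] = √(4) = 2.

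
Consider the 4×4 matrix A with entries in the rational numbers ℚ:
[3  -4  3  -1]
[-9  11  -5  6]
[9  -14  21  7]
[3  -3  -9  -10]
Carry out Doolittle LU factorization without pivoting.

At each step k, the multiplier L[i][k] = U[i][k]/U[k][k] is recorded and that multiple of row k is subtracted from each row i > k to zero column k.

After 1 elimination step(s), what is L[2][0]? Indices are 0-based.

L[2][0] = 3

[col 0] pivot 3
  R1 -= -3*R0 → (0, -1, 4, 3)  (L[1][0] := -3)
  R2 -= 3*R0 → (0, -2, 12, 10)  (L[2][0] := 3)
  R3 -= 1*R0 → (0, 1, -12, -9)  (L[3][0] := 1)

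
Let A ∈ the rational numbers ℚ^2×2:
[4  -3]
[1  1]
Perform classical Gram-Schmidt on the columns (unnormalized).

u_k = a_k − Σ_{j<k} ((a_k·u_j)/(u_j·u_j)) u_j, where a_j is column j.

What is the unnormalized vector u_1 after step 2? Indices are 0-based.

Step 1: u_0 = a_0 = (4, 1).
Step 2: u_1 = a_1 − (-11/17)·u_0 = (-7/17, 28/17).

u_1 = (-7/17, 28/17)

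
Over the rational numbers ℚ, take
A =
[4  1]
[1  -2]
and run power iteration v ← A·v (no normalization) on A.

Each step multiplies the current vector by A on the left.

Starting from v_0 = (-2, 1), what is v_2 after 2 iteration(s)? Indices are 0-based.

v_0 = (-2, 1).
v_1 = A·v_0 = (-7, -4).
v_2 = A·v_1 = (-32, 1).

v_2 = (-32, 1)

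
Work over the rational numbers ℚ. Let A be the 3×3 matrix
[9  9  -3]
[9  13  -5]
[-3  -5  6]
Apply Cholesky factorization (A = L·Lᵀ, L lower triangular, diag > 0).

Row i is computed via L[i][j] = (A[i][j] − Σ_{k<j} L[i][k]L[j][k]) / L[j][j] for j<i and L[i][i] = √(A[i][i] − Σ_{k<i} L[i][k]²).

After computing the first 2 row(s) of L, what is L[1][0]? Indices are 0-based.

L[1][0] = 3

Step 1: L[0][0] = √(9) = 3.
  L[1][0] = (9) / L[0][0] = 3.
Step 2: L[1][1] = √(4) = 2.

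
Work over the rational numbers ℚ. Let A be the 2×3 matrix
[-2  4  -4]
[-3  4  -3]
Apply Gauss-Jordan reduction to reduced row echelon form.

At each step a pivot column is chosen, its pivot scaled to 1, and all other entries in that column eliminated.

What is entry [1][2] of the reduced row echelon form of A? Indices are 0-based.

M[1][2] = -3/2

pivot(0,0)=-2: scale R0 → (1, -2, 2)
  clear (1,0): R1 −= (-3)R0 → (0, -2, 3)
pivot(1,1)=-2: scale R1 → (0, 1, -3/2)
  clear (0,1): R0 −= (-2)R1 → (1, 0, -1)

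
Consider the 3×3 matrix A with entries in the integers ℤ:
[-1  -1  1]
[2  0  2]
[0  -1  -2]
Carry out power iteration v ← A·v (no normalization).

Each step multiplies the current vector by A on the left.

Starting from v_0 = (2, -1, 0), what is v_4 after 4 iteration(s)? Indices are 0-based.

v_0 = (2, -1, 0).
v_1 = A·v_0 = (-1, 4, 1).
v_2 = A·v_1 = (-2, 0, -6).
v_3 = A·v_2 = (-4, -16, 12).
v_4 = A·v_3 = (32, 16, -8).

v_4 = (32, 16, -8)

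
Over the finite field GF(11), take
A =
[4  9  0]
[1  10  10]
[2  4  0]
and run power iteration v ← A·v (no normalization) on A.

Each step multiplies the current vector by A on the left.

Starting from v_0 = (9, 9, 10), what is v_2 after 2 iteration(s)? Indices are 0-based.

v_2 = (4, 7, 7)

v_0 = (9, 9, 10).
v_1 = A·v_0 = (7, 1, 10).
v_2 = A·v_1 = (4, 7, 7).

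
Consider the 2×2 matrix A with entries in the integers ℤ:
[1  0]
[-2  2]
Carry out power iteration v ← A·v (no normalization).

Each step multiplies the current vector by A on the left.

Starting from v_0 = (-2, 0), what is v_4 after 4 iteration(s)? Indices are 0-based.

v_4 = (-2, 60)

v_0 = (-2, 0).
v_1 = A·v_0 = (-2, 4).
v_2 = A·v_1 = (-2, 12).
v_3 = A·v_2 = (-2, 28).
v_4 = A·v_3 = (-2, 60).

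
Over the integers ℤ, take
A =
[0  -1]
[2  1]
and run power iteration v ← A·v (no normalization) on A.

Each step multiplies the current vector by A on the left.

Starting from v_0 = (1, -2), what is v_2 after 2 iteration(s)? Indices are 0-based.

v_2 = (0, 4)

v_0 = (1, -2).
v_1 = A·v_0 = (2, 0).
v_2 = A·v_1 = (0, 4).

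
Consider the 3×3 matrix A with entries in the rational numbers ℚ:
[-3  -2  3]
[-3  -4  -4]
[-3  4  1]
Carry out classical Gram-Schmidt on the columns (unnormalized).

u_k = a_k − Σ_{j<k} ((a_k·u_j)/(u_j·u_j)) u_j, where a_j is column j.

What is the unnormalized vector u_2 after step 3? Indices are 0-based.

u_2 = (46/13, -69/26, -23/26)

Step 1: u_0 = a_0 = (-3, -3, -3).
Step 2: u_1 = a_1 − (2/9)·u_0 = (-4/3, -10/3, 14/3).
Step 3: u_2 = a_2 − (0)·u_0 − (21/52)·u_1 = (46/13, -69/26, -23/26).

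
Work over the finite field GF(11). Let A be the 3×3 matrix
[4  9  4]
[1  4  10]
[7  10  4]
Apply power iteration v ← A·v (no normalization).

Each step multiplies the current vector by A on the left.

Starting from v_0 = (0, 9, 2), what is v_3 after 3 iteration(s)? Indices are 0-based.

v_3 = (10, 9, 10)

v_0 = (0, 9, 2).
v_1 = A·v_0 = (1, 1, 10).
v_2 = A·v_1 = (9, 6, 2).
v_3 = A·v_2 = (10, 9, 10).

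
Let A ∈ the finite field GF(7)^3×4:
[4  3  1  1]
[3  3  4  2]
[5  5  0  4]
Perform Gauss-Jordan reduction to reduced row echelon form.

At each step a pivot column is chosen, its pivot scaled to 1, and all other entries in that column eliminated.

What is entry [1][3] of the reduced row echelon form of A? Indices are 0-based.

M[1][3] = 0

step 1: normalize row 0 (÷4) = (1, 6, 2, 2)
  row 1: subtract 3×row0 = (0, 6, 5, 3)
  row 2: subtract 5×row0 = (0, 3, 4, 1)
step 2: normalize row 1 (÷6) = (0, 1, 2, 4)
  row 0: subtract 6×row1 = (1, 0, 4, 6)
  row 2: subtract 3×row1 = (0, 0, 5, 3)
step 3: normalize row 2 (÷5) = (0, 0, 1, 2)
  row 0: subtract 4×row2 = (1, 0, 0, 5)
  row 1: subtract 2×row2 = (0, 1, 0, 0)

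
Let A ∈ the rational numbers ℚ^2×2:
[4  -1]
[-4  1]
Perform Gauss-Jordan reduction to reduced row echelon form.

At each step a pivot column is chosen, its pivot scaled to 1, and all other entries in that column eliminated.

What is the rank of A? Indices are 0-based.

rank = 1

[1] R0 /= 4  ⇒  (1, -1/4)
     R1 -= -4·R0  ⇒  (0, 0)
column 1 empty below row 1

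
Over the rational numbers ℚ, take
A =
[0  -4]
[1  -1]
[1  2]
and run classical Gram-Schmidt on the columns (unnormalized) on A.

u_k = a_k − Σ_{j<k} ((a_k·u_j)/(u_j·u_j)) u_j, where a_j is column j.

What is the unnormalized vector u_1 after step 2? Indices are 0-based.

Step 1: u_0 = a_0 = (0, 1, 1).
Step 2: u_1 = a_1 − (1/2)·u_0 = (-4, -3/2, 3/2).

u_1 = (-4, -3/2, 3/2)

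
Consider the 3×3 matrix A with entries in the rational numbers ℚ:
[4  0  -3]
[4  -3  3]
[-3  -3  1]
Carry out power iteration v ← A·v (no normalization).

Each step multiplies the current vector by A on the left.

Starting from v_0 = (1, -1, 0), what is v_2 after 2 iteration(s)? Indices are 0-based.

v_0 = (1, -1, 0).
v_1 = A·v_0 = (4, 7, 0).
v_2 = A·v_1 = (16, -5, -33).

v_2 = (16, -5, -33)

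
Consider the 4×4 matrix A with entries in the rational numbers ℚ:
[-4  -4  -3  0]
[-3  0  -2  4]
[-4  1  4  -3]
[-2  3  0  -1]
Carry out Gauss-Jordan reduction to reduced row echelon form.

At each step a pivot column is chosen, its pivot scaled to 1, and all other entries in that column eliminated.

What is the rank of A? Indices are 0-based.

rank = 4

step 1: normalize row 0 (÷-4) = (1, 1, 3/4, 0)
  row 1: subtract -3×row0 = (0, 3, 1/4, 4)
  row 2: subtract -4×row0 = (0, 5, 7, -3)
  row 3: subtract -2×row0 = (0, 5, 3/2, -1)
step 2: normalize row 1 (÷3) = (0, 1, 1/12, 4/3)
  row 0: subtract 1×row1 = (1, 0, 2/3, -4/3)
  row 2: subtract 5×row1 = (0, 0, 79/12, -29/3)
  row 3: subtract 5×row1 = (0, 0, 13/12, -23/3)
step 3: normalize row 2 (÷79/12) = (0, 0, 1, -116/79)
  row 0: subtract 2/3×row2 = (1, 0, 0, -28/79)
  row 1: subtract 1/12×row2 = (0, 1, 0, 115/79)
  row 3: subtract 13/12×row2 = (0, 0, 0, -480/79)
step 4: normalize row 3 (÷-480/79) = (0, 0, 0, 1)
  row 0: subtract -28/79×row3 = (1, 0, 0, 0)
  row 1: subtract 115/79×row3 = (0, 1, 0, 0)
  row 2: subtract -116/79×row3 = (0, 0, 1, 0)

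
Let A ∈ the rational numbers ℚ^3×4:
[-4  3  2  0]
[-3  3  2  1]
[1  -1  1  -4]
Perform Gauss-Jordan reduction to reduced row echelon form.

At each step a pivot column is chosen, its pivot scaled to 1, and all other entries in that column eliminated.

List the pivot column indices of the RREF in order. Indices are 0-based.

step 1: normalize row 0 (÷-4) = (1, -3/4, -1/2, 0)
  row 1: subtract -3×row0 = (0, 3/4, 1/2, 1)
  row 2: subtract 1×row0 = (0, -1/4, 3/2, -4)
step 2: normalize row 1 (÷3/4) = (0, 1, 2/3, 4/3)
  row 0: subtract -3/4×row1 = (1, 0, 0, 1)
  row 2: subtract -1/4×row1 = (0, 0, 5/3, -11/3)
step 3: normalize row 2 (÷5/3) = (0, 0, 1, -11/5)
  row 1: subtract 2/3×row2 = (0, 1, 0, 14/5)

pivot columns: 0, 1, 2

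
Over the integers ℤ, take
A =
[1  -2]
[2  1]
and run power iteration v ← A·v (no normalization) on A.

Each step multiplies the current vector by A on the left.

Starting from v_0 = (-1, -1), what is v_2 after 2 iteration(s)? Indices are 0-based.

v_2 = (7, -1)

v_0 = (-1, -1).
v_1 = A·v_0 = (1, -3).
v_2 = A·v_1 = (7, -1).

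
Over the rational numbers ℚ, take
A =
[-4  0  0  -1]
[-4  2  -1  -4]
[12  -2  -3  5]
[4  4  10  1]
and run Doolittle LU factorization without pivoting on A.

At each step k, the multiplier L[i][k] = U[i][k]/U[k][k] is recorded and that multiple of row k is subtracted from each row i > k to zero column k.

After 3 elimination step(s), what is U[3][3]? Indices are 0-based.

Step 1: pivot at (0,0) is -4.
  row1 ← row1 − (1)·row0  ⇒  L[1][0]=1, U row1=(0, 2, -1, -3)
  row2 ← row2 − (-3)·row0  ⇒  L[2][0]=-3, U row2=(0, -2, -3, 2)
  row3 ← row3 − (-1)·row0  ⇒  L[3][0]=-1, U row3=(0, 4, 10, 0)
Step 2: pivot at (1,1) is 2.
  row2 ← row2 − (-1)·row1  ⇒  L[2][1]=-1, U row2=(0, 0, -4, -1)
  row3 ← row3 − (2)·row1  ⇒  L[3][1]=2, U row3=(0, 0, 12, 6)
Step 3: pivot at (2,2) is -4.
  row3 ← row3 − (-3)·row2  ⇒  L[3][2]=-3, U row3=(0, 0, 0, 3)

U[3][3] = 3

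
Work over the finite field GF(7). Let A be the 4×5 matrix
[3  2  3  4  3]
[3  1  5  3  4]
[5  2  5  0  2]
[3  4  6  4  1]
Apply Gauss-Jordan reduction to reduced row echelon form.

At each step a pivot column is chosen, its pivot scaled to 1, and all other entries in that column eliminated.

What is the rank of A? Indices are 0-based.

rank = 4

pivot(0,0)=3: scale R0 → (1, 3, 1, 6, 1)
  clear (1,0): R1 −= (3)R0 → (0, 6, 2, 6, 1)
  clear (2,0): R2 −= (5)R0 → (0, 1, 0, 5, 4)
  clear (3,0): R3 −= (3)R0 → (0, 2, 3, 0, 5)
pivot(1,1)=6: scale R1 → (0, 1, 5, 1, 6)
  clear (0,1): R0 −= (3)R1 → (1, 0, 0, 3, 4)
  clear (2,1): R2 −= (1)R1 → (0, 0, 2, 4, 5)
  clear (3,1): R3 −= (2)R1 → (0, 0, 0, 5, 0)
pivot(2,2)=2: scale R2 → (0, 0, 1, 2, 6)
  clear (1,2): R1 −= (5)R2 → (0, 1, 0, 5, 4)
pivot(3,3)=5: scale R3 → (0, 0, 0, 1, 0)
  clear (0,3): R0 −= (3)R3 → (1, 0, 0, 0, 4)
  clear (1,3): R1 −= (5)R3 → (0, 1, 0, 0, 4)
  clear (2,3): R2 −= (2)R3 → (0, 0, 1, 0, 6)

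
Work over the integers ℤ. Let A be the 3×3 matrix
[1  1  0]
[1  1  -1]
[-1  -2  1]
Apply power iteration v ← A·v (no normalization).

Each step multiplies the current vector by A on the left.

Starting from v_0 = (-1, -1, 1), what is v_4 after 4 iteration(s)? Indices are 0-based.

v_4 = (-40, -75, 101)

v_0 = (-1, -1, 1).
v_1 = A·v_0 = (-2, -3, 4).
v_2 = A·v_1 = (-5, -9, 12).
v_3 = A·v_2 = (-14, -26, 35).
v_4 = A·v_3 = (-40, -75, 101).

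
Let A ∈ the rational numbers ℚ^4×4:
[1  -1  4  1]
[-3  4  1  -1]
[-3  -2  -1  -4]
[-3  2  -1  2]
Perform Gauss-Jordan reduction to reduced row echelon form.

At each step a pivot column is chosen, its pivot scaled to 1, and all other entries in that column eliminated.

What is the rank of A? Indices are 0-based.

rank = 4

step 1: normalize row 0 (÷1) = (1, -1, 4, 1)
  row 1: subtract -3×row0 = (0, 1, 13, 2)
  row 2: subtract -3×row0 = (0, -5, 11, -1)
  row 3: subtract -3×row0 = (0, -1, 11, 5)
step 2: normalize row 1 (÷1) = (0, 1, 13, 2)
  row 0: subtract -1×row1 = (1, 0, 17, 3)
  row 2: subtract -5×row1 = (0, 0, 76, 9)
  row 3: subtract -1×row1 = (0, 0, 24, 7)
step 3: normalize row 2 (÷76) = (0, 0, 1, 9/76)
  row 0: subtract 17×row2 = (1, 0, 0, 75/76)
  row 1: subtract 13×row2 = (0, 1, 0, 35/76)
  row 3: subtract 24×row2 = (0, 0, 0, 79/19)
step 4: normalize row 3 (÷79/19) = (0, 0, 0, 1)
  row 0: subtract 75/76×row3 = (1, 0, 0, 0)
  row 1: subtract 35/76×row3 = (0, 1, 0, 0)
  row 2: subtract 9/76×row3 = (0, 0, 1, 0)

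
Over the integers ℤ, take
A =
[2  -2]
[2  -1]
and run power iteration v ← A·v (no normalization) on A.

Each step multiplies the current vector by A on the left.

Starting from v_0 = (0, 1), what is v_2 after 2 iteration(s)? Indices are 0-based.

v_2 = (-2, -3)

v_0 = (0, 1).
v_1 = A·v_0 = (-2, -1).
v_2 = A·v_1 = (-2, -3).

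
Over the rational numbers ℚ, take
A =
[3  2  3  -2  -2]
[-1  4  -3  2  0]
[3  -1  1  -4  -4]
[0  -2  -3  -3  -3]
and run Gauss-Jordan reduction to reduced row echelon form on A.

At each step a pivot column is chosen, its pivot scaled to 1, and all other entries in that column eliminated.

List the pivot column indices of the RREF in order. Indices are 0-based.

pivot(0,0)=3: scale R0 → (1, 2/3, 1, -2/3, -2/3)
  clear (1,0): R1 −= (-1)R0 → (0, 14/3, -2, 4/3, -2/3)
  clear (2,0): R2 −= (3)R0 → (0, -3, -2, -2, -2)
pivot(1,1)=14/3: scale R1 → (0, 1, -3/7, 2/7, -1/7)
  clear (0,1): R0 −= (2/3)R1 → (1, 0, 9/7, -6/7, -4/7)
  clear (2,1): R2 −= (-3)R1 → (0, 0, -23/7, -8/7, -17/7)
  clear (3,1): R3 −= (-2)R1 → (0, 0, -27/7, -17/7, -23/7)
pivot(2,2)=-23/7: scale R2 → (0, 0, 1, 8/23, 17/23)
  clear (0,2): R0 −= (9/7)R2 → (1, 0, 0, -30/23, -35/23)
  clear (1,2): R1 −= (-3/7)R2 → (0, 1, 0, 10/23, 4/23)
  clear (3,2): R3 −= (-27/7)R2 → (0, 0, 0, -25/23, -10/23)
pivot(3,3)=-25/23: scale R3 → (0, 0, 0, 1, 2/5)
  clear (0,3): R0 −= (-30/23)R3 → (1, 0, 0, 0, -1)
  clear (1,3): R1 −= (10/23)R3 → (0, 1, 0, 0, 0)
  clear (2,3): R2 −= (8/23)R3 → (0, 0, 1, 0, 3/5)

pivot columns: 0, 1, 2, 3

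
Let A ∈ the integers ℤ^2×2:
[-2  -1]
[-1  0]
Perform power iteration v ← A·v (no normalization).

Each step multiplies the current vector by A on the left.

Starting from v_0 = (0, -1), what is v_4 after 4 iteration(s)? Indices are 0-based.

v_4 = (-12, -5)

v_0 = (0, -1).
v_1 = A·v_0 = (1, 0).
v_2 = A·v_1 = (-2, -1).
v_3 = A·v_2 = (5, 2).
v_4 = A·v_3 = (-12, -5).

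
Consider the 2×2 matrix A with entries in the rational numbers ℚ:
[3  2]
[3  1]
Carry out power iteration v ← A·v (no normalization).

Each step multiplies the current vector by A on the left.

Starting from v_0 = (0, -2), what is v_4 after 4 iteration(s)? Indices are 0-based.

v_0 = (0, -2).
v_1 = A·v_0 = (-4, -2).
v_2 = A·v_1 = (-16, -14).
v_3 = A·v_2 = (-76, -62).
v_4 = A·v_3 = (-352, -290).

v_4 = (-352, -290)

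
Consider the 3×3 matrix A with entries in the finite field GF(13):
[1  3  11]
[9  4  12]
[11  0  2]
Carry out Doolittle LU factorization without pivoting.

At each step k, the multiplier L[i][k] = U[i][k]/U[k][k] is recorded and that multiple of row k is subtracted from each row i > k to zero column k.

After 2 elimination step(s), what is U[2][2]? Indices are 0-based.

[col 0] pivot 1
  R1 -= 9*R0 → (0, 3, 4)  (L[1][0] := 9)
  R2 -= 11*R0 → (0, 6, 11)  (L[2][0] := 11)
[col 1] pivot 3
  R2 -= 2*R1 → (0, 0, 3)  (L[2][1] := 2)

U[2][2] = 3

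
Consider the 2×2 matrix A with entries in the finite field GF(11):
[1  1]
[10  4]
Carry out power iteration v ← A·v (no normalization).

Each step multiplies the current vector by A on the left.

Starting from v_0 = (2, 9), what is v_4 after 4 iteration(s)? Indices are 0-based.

v_0 = (2, 9).
v_1 = A·v_0 = (0, 1).
v_2 = A·v_1 = (1, 4).
v_3 = A·v_2 = (5, 4).
v_4 = A·v_3 = (9, 0).

v_4 = (9, 0)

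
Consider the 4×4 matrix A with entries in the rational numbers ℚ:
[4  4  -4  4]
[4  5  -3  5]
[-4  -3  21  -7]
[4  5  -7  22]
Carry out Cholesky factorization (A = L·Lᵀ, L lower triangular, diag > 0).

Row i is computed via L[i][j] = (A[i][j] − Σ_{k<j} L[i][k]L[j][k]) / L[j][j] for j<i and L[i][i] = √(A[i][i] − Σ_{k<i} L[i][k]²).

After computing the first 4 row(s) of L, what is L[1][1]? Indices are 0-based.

Step 1: L[0][0] = √(4) = 2.
  L[1][0] = (4) / L[0][0] = 2.
Step 2: L[1][1] = √(1) = 1.
  L[2][0] = (-4) / L[0][0] = -2.
  L[2][1] = (1) / L[1][1] = 1.
Step 3: L[2][2] = √(16) = 4.
  L[3][0] = (4) / L[0][0] = 2.
  L[3][1] = (1) / L[1][1] = 1.
  L[3][2] = (-4) / L[2][2] = -1.
Step 4: L[3][3] = √(16) = 4.

L[1][1] = 1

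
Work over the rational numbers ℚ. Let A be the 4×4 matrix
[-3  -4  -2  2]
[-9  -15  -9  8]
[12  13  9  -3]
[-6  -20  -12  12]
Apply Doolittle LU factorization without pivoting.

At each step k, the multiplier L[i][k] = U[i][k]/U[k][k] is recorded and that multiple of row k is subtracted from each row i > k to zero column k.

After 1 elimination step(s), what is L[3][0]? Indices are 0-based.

[col 0] pivot -3
  R1 -= 3*R0 → (0, -3, -3, 2)  (L[1][0] := 3)
  R2 -= -4*R0 → (0, -3, 1, 5)  (L[2][0] := -4)
  R3 -= 2*R0 → (0, -12, -8, 8)  (L[3][0] := 2)

L[3][0] = 2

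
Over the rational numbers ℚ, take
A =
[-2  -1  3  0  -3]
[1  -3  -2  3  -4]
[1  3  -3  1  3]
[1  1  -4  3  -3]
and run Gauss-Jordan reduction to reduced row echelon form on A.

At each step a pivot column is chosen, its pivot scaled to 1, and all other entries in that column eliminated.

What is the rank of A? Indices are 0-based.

rank = 4

[1] R0 /= -2  ⇒  (1, 1/2, -3/2, 0, 3/2)
     R1 -= 1·R0  ⇒  (0, -7/2, -1/2, 3, -11/2)
     R2 -= 1·R0  ⇒  (0, 5/2, -3/2, 1, 3/2)
     R3 -= 1·R0  ⇒  (0, 1/2, -5/2, 3, -9/2)
[2] R1 /= -7/2  ⇒  (0, 1, 1/7, -6/7, 11/7)
     R0 -= 1/2·R1  ⇒  (1, 0, -11/7, 3/7, 5/7)
     R2 -= 5/2·R1  ⇒  (0, 0, -13/7, 22/7, -17/7)
     R3 -= 1/2·R1  ⇒  (0, 0, -18/7, 24/7, -37/7)
[3] R2 /= -13/7  ⇒  (0, 0, 1, -22/13, 17/13)
     R0 -= -11/7·R2  ⇒  (1, 0, 0, -29/13, 36/13)
     R1 -= 1/7·R2  ⇒  (0, 1, 0, -8/13, 18/13)
     R3 -= -18/7·R2  ⇒  (0, 0, 0, -12/13, -25/13)
[4] R3 /= -12/13  ⇒  (0, 0, 0, 1, 25/12)
     R0 -= -29/13·R3  ⇒  (1, 0, 0, 0, 89/12)
     R1 -= -8/13·R3  ⇒  (0, 1, 0, 0, 8/3)
     R2 -= -22/13·R3  ⇒  (0, 0, 1, 0, 29/6)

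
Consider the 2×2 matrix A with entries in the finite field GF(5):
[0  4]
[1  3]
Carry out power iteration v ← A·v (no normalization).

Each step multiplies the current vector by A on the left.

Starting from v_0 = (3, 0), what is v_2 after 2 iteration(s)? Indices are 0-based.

v_0 = (3, 0).
v_1 = A·v_0 = (0, 3).
v_2 = A·v_1 = (2, 4).

v_2 = (2, 4)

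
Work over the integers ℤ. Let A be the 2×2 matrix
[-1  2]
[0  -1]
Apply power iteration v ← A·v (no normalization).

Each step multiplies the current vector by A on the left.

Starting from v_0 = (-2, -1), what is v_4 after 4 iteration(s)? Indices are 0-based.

v_0 = (-2, -1).
v_1 = A·v_0 = (0, 1).
v_2 = A·v_1 = (2, -1).
v_3 = A·v_2 = (-4, 1).
v_4 = A·v_3 = (6, -1).

v_4 = (6, -1)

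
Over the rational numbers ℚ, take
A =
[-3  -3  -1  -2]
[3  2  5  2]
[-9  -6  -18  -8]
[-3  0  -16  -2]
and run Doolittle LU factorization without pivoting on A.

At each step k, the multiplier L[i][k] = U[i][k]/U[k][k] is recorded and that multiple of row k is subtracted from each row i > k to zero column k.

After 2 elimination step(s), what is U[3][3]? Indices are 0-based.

k=0: U[0][0]=-3
  eliminate (1,0): mult=-1, new row 1: (0, -1, 4, 0); set L[1][0]=-1
  eliminate (2,0): mult=3, new row 2: (0, 3, -15, -2); set L[2][0]=3
  eliminate (3,0): mult=1, new row 3: (0, 3, -15, 0); set L[3][0]=1
k=1: U[1][1]=-1
  eliminate (2,1): mult=-3, new row 2: (0, 0, -3, -2); set L[2][1]=-3
  eliminate (3,1): mult=-3, new row 3: (0, 0, -3, 0); set L[3][1]=-3

U[3][3] = 0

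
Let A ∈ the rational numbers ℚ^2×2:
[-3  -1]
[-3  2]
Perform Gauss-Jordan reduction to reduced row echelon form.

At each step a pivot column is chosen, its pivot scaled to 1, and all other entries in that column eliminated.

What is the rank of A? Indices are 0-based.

[1] R0 /= -3  ⇒  (1, 1/3)
     R1 -= -3·R0  ⇒  (0, 3)
[2] R1 /= 3  ⇒  (0, 1)
     R0 -= 1/3·R1  ⇒  (1, 0)

rank = 2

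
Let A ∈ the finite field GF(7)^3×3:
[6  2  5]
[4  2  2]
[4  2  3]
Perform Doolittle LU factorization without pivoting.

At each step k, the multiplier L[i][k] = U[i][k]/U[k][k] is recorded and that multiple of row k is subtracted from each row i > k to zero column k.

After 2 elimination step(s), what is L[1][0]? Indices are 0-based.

Step 1: pivot at (0,0) is 6.
  row1 ← row1 − (3)·row0  ⇒  L[1][0]=3, U row1=(0, 3, 1)
  row2 ← row2 − (3)·row0  ⇒  L[2][0]=3, U row2=(0, 3, 2)
Step 2: pivot at (1,1) is 3.
  row2 ← row2 − (1)·row1  ⇒  L[2][1]=1, U row2=(0, 0, 1)

L[1][0] = 3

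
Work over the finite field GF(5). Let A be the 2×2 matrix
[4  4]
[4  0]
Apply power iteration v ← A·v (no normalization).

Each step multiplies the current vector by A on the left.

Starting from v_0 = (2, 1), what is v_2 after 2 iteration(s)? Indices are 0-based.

v_2 = (0, 3)

v_0 = (2, 1).
v_1 = A·v_0 = (2, 3).
v_2 = A·v_1 = (0, 3).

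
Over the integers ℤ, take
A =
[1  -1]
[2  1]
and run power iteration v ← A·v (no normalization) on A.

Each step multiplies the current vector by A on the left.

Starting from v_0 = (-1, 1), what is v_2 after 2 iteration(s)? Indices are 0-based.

v_2 = (-1, -5)

v_0 = (-1, 1).
v_1 = A·v_0 = (-2, -1).
v_2 = A·v_1 = (-1, -5).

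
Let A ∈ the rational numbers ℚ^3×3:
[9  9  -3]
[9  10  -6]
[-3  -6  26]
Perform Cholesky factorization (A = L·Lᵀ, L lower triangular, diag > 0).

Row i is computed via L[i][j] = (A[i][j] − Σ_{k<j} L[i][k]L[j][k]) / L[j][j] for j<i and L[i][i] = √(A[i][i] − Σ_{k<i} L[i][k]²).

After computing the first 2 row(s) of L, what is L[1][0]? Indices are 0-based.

Step 1: L[0][0] = √(9) = 3.
  L[1][0] = (9) / L[0][0] = 3.
Step 2: L[1][1] = √(1) = 1.

L[1][0] = 3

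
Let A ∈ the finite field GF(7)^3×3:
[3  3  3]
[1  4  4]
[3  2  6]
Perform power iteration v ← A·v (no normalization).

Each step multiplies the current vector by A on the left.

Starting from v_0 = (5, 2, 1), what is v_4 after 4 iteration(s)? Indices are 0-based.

v_0 = (5, 2, 1).
v_1 = A·v_0 = (3, 3, 4).
v_2 = A·v_1 = (2, 3, 4).
v_3 = A·v_2 = (6, 2, 1).
v_4 = A·v_3 = (6, 4, 0).

v_4 = (6, 4, 0)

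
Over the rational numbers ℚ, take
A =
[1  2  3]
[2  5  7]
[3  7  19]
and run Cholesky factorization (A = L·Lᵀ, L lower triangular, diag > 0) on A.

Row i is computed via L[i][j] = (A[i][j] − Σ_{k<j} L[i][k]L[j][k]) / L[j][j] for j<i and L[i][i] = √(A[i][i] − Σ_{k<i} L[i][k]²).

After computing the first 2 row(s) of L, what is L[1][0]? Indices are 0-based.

L[1][0] = 2

Step 1: L[0][0] = √(1) = 1.
  L[1][0] = (2) / L[0][0] = 2.
Step 2: L[1][1] = √(1) = 1.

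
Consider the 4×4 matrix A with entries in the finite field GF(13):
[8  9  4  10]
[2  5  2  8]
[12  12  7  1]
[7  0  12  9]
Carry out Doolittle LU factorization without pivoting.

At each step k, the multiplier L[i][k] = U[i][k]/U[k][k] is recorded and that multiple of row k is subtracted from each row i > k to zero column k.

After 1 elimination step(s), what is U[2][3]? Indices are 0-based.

U[2][3] = 12

k=0: U[0][0]=8
  eliminate (1,0): mult=10, new row 1: (0, 6, 1, 12); set L[1][0]=10
  eliminate (2,0): mult=8, new row 2: (0, 5, 1, 12); set L[2][0]=8
  eliminate (3,0): mult=9, new row 3: (0, 10, 2, 10); set L[3][0]=9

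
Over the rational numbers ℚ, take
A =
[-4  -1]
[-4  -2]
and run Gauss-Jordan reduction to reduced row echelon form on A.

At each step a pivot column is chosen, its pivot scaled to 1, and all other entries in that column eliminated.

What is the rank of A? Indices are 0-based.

rank = 2

[1] R0 /= -4  ⇒  (1, 1/4)
     R1 -= -4·R0  ⇒  (0, -1)
[2] R1 /= -1  ⇒  (0, 1)
     R0 -= 1/4·R1  ⇒  (1, 0)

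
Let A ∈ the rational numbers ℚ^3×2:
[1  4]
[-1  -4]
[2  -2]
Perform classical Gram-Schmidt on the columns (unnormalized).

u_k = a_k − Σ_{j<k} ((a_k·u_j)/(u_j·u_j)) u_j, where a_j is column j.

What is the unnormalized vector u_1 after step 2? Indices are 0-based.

u_1 = (10/3, -10/3, -10/3)

Step 1: u_0 = a_0 = (1, -1, 2).
Step 2: u_1 = a_1 − (2/3)·u_0 = (10/3, -10/3, -10/3).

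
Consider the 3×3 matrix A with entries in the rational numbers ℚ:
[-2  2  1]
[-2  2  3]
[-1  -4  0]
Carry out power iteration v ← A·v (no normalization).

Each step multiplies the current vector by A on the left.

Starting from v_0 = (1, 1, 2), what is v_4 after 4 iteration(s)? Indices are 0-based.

v_4 = (-79, -29, 438)

v_0 = (1, 1, 2).
v_1 = A·v_0 = (2, 6, -5).
v_2 = A·v_1 = (3, -7, -26).
v_3 = A·v_2 = (-46, -98, 25).
v_4 = A·v_3 = (-79, -29, 438).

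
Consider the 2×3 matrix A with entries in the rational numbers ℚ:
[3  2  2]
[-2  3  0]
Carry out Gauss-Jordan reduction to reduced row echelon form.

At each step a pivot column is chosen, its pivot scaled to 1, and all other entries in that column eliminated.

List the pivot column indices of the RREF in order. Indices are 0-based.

step 1: normalize row 0 (÷3) = (1, 2/3, 2/3)
  row 1: subtract -2×row0 = (0, 13/3, 4/3)
step 2: normalize row 1 (÷13/3) = (0, 1, 4/13)
  row 0: subtract 2/3×row1 = (1, 0, 6/13)

pivot columns: 0, 1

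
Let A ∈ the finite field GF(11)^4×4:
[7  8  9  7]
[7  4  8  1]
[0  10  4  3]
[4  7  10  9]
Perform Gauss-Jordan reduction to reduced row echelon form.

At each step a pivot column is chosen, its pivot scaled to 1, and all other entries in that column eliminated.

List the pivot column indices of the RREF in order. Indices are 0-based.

pivot columns: 0, 1, 2

pivot(0,0)=7: scale R0 → (1, 9, 6, 1)
  clear (1,0): R1 −= (7)R0 → (0, 7, 10, 5)
  clear (3,0): R3 −= (4)R0 → (0, 4, 8, 5)
pivot(1,1)=7: scale R1 → (0, 1, 3, 7)
  clear (0,1): R0 −= (9)R1 → (1, 0, 1, 4)
  clear (2,1): R2 −= (10)R1 → (0, 0, 7, 10)
  clear (3,1): R3 −= (4)R1 → (0, 0, 7, 10)
pivot(2,2)=7: scale R2 → (0, 0, 1, 3)
  clear (0,2): R0 −= (1)R2 → (1, 0, 0, 1)
  clear (1,2): R1 −= (3)R2 → (0, 1, 0, 9)
  clear (3,2): R3 −= (7)R2 → (0, 0, 0, 0)
col 3: no nonzero at/below row 3; advance.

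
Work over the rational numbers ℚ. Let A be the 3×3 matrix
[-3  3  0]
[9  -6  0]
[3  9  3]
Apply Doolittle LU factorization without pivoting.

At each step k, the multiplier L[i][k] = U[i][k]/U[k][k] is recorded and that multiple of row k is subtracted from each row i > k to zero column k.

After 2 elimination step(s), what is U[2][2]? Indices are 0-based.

k=0: U[0][0]=-3
  eliminate (1,0): mult=-3, new row 1: (0, 3, 0); set L[1][0]=-3
  eliminate (2,0): mult=-1, new row 2: (0, 12, 3); set L[2][0]=-1
k=1: U[1][1]=3
  eliminate (2,1): mult=4, new row 2: (0, 0, 3); set L[2][1]=4

U[2][2] = 3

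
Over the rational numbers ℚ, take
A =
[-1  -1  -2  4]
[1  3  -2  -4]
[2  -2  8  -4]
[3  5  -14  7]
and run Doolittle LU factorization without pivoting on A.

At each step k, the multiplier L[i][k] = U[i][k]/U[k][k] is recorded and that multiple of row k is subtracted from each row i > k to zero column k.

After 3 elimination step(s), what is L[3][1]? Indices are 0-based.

k=0: U[0][0]=-1
  eliminate (1,0): mult=-1, new row 1: (0, 2, -4, 0); set L[1][0]=-1
  eliminate (2,0): mult=-2, new row 2: (0, -4, 4, 4); set L[2][0]=-2
  eliminate (3,0): mult=-3, new row 3: (0, 2, -20, 19); set L[3][0]=-3
k=1: U[1][1]=2
  eliminate (2,1): mult=-2, new row 2: (0, 0, -4, 4); set L[2][1]=-2
  eliminate (3,1): mult=1, new row 3: (0, 0, -16, 19); set L[3][1]=1
k=2: U[2][2]=-4
  eliminate (3,2): mult=4, new row 3: (0, 0, 0, 3); set L[3][2]=4

L[3][1] = 1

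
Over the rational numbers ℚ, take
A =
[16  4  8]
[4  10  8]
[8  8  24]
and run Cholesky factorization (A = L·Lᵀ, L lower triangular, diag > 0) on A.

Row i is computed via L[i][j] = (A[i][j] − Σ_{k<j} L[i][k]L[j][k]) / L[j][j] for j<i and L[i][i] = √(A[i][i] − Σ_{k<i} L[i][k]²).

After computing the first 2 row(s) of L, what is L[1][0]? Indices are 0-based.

L[1][0] = 1

Step 1: L[0][0] = √(16) = 4.
  L[1][0] = (4) / L[0][0] = 1.
Step 2: L[1][1] = √(9) = 3.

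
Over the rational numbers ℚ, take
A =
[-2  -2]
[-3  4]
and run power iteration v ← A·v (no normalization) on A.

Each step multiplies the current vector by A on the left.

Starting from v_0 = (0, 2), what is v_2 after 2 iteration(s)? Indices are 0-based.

v_0 = (0, 2).
v_1 = A·v_0 = (-4, 8).
v_2 = A·v_1 = (-8, 44).

v_2 = (-8, 44)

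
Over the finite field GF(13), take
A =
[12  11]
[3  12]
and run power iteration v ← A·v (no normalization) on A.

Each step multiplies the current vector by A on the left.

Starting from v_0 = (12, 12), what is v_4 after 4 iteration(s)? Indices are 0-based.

v_4 = (0, 4)

v_0 = (12, 12).
v_1 = A·v_0 = (3, 11).
v_2 = A·v_1 = (1, 11).
v_3 = A·v_2 = (3, 5).
v_4 = A·v_3 = (0, 4).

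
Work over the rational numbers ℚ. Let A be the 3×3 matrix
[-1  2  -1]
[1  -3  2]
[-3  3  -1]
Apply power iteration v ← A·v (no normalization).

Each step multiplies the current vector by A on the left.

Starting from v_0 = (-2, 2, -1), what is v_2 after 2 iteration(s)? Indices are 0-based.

v_2 = (-40, 63, -64)

v_0 = (-2, 2, -1).
v_1 = A·v_0 = (7, -10, 13).
v_2 = A·v_1 = (-40, 63, -64).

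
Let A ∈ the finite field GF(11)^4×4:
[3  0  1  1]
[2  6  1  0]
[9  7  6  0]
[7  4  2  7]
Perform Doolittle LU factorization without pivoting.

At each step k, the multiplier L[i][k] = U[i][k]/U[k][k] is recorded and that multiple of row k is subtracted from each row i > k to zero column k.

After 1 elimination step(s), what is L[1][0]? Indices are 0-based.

k=0: U[0][0]=3
  eliminate (1,0): mult=8, new row 1: (0, 6, 4, 3); set L[1][0]=8
  eliminate (2,0): mult=3, new row 2: (0, 7, 3, 8); set L[2][0]=3
  eliminate (3,0): mult=6, new row 3: (0, 4, 7, 1); set L[3][0]=6

L[1][0] = 8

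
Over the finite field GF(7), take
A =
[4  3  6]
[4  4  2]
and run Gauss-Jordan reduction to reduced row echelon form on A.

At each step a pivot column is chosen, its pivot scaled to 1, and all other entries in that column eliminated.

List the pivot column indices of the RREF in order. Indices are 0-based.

step 1: normalize row 0 (÷4) = (1, 6, 5)
  row 1: subtract 4×row0 = (0, 1, 3)
step 2: normalize row 1 (÷1) = (0, 1, 3)
  row 0: subtract 6×row1 = (1, 0, 1)

pivot columns: 0, 1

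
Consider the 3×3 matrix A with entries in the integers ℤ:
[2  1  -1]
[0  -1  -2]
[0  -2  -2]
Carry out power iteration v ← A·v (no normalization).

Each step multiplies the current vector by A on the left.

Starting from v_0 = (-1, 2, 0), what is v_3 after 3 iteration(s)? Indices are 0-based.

v_0 = (-1, 2, 0).
v_1 = A·v_0 = (0, -2, -4).
v_2 = A·v_1 = (2, 10, 12).
v_3 = A·v_2 = (2, -34, -44).

v_3 = (2, -34, -44)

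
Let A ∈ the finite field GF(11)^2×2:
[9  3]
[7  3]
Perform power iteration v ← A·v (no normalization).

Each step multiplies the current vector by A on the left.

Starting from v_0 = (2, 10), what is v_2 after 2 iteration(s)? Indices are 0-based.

v_2 = (3, 6)

v_0 = (2, 10).
v_1 = A·v_0 = (4, 0).
v_2 = A·v_1 = (3, 6).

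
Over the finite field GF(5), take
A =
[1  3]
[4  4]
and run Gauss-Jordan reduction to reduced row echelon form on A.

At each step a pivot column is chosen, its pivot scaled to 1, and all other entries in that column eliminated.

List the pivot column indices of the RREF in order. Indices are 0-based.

pivot columns: 0, 1

[1] R0 /= 1  ⇒  (1, 3)
     R1 -= 4·R0  ⇒  (0, 2)
[2] R1 /= 2  ⇒  (0, 1)
     R0 -= 3·R1  ⇒  (1, 0)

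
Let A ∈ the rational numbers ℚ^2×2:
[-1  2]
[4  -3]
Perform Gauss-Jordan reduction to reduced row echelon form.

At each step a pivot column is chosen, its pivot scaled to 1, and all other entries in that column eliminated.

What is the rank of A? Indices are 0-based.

rank = 2

pivot(0,0)=-1: scale R0 → (1, -2)
  clear (1,0): R1 −= (4)R0 → (0, 5)
pivot(1,1)=5: scale R1 → (0, 1)
  clear (0,1): R0 −= (-2)R1 → (1, 0)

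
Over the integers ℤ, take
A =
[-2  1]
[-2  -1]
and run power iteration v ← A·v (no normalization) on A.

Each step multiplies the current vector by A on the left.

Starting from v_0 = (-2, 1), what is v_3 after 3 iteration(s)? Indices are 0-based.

v_0 = (-2, 1).
v_1 = A·v_0 = (5, 3).
v_2 = A·v_1 = (-7, -13).
v_3 = A·v_2 = (1, 27).

v_3 = (1, 27)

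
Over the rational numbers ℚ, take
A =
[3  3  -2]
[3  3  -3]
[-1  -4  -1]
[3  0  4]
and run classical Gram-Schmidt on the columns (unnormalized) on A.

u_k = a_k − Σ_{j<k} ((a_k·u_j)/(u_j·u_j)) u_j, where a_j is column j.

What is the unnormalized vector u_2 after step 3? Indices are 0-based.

u_2 = (-37/26, -63/26, -75/26, 75/26)

Step 1: u_0 = a_0 = (3, 3, -1, 3).
Step 2: u_1 = a_1 − (11/14)·u_0 = (9/14, 9/14, -45/14, -33/14).
Step 3: u_2 = a_2 − (-1/14)·u_0 − (-22/39)·u_1 = (-37/26, -63/26, -75/26, 75/26).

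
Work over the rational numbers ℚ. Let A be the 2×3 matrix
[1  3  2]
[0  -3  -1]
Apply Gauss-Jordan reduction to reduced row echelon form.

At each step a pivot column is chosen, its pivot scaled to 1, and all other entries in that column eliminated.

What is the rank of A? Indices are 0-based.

pivot(0,0)=1: scale R0 → (1, 3, 2)
pivot(1,1)=-3: scale R1 → (0, 1, 1/3)
  clear (0,1): R0 −= (3)R1 → (1, 0, 1)

rank = 2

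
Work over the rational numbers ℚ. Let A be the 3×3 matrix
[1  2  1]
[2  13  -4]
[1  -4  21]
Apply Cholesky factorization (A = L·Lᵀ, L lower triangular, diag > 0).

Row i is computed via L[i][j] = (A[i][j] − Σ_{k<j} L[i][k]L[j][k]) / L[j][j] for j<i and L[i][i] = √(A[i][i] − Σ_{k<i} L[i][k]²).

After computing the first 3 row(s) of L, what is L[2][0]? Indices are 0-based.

Step 1: L[0][0] = √(1) = 1.
  L[1][0] = (2) / L[0][0] = 2.
Step 2: L[1][1] = √(9) = 3.
  L[2][0] = (1) / L[0][0] = 1.
  L[2][1] = (-6) / L[1][1] = -2.
Step 3: L[2][2] = √(16) = 4.

L[2][0] = 1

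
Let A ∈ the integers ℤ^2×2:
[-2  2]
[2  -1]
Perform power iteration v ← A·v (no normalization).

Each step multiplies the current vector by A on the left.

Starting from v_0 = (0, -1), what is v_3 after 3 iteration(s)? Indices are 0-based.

v_0 = (0, -1).
v_1 = A·v_0 = (-2, 1).
v_2 = A·v_1 = (6, -5).
v_3 = A·v_2 = (-22, 17).

v_3 = (-22, 17)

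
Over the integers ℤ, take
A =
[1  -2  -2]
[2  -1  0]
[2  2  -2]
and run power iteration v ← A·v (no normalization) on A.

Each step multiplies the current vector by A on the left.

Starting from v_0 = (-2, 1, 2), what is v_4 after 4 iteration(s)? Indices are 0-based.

v_4 = (-82, 89, 138)

v_0 = (-2, 1, 2).
v_1 = A·v_0 = (-8, -5, -6).
v_2 = A·v_1 = (14, -11, -14).
v_3 = A·v_2 = (64, 39, 34).
v_4 = A·v_3 = (-82, 89, 138).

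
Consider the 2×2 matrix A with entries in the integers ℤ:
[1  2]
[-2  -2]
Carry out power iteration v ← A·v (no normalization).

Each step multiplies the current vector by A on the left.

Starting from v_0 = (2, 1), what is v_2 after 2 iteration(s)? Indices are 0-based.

v_2 = (-8, 4)

v_0 = (2, 1).
v_1 = A·v_0 = (4, -6).
v_2 = A·v_1 = (-8, 4).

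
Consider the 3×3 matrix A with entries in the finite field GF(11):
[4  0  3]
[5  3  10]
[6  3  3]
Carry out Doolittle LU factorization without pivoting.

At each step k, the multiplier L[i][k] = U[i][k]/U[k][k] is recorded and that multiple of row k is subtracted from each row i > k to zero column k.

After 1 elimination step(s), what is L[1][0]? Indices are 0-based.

Step 1: pivot at (0,0) is 4.
  row1 ← row1 − (4)·row0  ⇒  L[1][0]=4, U row1=(0, 3, 9)
  row2 ← row2 − (7)·row0  ⇒  L[2][0]=7, U row2=(0, 3, 4)

L[1][0] = 4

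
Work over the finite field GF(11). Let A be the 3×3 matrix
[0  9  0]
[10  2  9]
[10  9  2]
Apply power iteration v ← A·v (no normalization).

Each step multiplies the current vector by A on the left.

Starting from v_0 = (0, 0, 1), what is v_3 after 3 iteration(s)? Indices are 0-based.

v_0 = (0, 0, 1).
v_1 = A·v_0 = (0, 9, 2).
v_2 = A·v_1 = (4, 3, 8).
v_3 = A·v_2 = (5, 8, 6).

v_3 = (5, 8, 6)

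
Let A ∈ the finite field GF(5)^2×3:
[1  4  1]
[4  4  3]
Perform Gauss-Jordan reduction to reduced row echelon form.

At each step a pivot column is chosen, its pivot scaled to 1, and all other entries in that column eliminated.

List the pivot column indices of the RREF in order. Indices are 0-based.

[1] R0 /= 1  ⇒  (1, 4, 1)
     R1 -= 4·R0  ⇒  (0, 3, 4)
[2] R1 /= 3  ⇒  (0, 1, 3)
     R0 -= 4·R1  ⇒  (1, 0, 4)

pivot columns: 0, 1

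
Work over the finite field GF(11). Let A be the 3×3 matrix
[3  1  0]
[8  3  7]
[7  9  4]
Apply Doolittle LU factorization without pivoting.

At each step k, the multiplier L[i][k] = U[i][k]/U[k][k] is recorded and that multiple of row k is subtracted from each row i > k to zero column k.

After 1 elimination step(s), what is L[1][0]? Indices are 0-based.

[col 0] pivot 3
  R1 -= 10*R0 → (0, 4, 7)  (L[1][0] := 10)
  R2 -= 6*R0 → (0, 3, 4)  (L[2][0] := 6)

L[1][0] = 10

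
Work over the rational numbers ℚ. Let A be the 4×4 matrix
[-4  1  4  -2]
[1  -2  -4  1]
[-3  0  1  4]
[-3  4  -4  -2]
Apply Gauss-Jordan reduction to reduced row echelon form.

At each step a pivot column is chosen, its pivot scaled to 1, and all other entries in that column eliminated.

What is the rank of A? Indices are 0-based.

rank = 4

[1] R0 /= -4  ⇒  (1, -1/4, -1, 1/2)
     R1 -= 1·R0  ⇒  (0, -7/4, -3, 1/2)
     R2 -= -3·R0  ⇒  (0, -3/4, -2, 11/2)
     R3 -= -3·R0  ⇒  (0, 13/4, -7, -1/2)
[2] R1 /= -7/4  ⇒  (0, 1, 12/7, -2/7)
     R0 -= -1/4·R1  ⇒  (1, 0, -4/7, 3/7)
     R2 -= -3/4·R1  ⇒  (0, 0, -5/7, 37/7)
     R3 -= 13/4·R1  ⇒  (0, 0, -88/7, 3/7)
[3] R2 /= -5/7  ⇒  (0, 0, 1, -37/5)
     R0 -= -4/7·R2  ⇒  (1, 0, 0, -19/5)
     R1 -= 12/7·R2  ⇒  (0, 1, 0, 62/5)
     R3 -= -88/7·R2  ⇒  (0, 0, 0, -463/5)
[4] R3 /= -463/5  ⇒  (0, 0, 0, 1)
     R0 -= -19/5·R3  ⇒  (1, 0, 0, 0)
     R1 -= 62/5·R3  ⇒  (0, 1, 0, 0)
     R2 -= -37/5·R3  ⇒  (0, 0, 1, 0)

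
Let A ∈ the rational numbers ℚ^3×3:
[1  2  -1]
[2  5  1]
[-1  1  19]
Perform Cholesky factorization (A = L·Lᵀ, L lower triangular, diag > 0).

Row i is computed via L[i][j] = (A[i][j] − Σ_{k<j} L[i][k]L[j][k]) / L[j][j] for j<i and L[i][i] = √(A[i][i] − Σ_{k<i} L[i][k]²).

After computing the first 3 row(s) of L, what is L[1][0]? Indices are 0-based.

Step 1: L[0][0] = √(1) = 1.
  L[1][0] = (2) / L[0][0] = 2.
Step 2: L[1][1] = √(1) = 1.
  L[2][0] = (-1) / L[0][0] = -1.
  L[2][1] = (3) / L[1][1] = 3.
Step 3: L[2][2] = √(9) = 3.

L[1][0] = 2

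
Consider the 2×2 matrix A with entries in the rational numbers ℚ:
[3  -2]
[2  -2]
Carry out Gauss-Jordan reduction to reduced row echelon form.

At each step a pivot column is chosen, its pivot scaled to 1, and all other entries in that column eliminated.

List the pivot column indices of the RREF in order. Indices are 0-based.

[1] R0 /= 3  ⇒  (1, -2/3)
     R1 -= 2·R0  ⇒  (0, -2/3)
[2] R1 /= -2/3  ⇒  (0, 1)
     R0 -= -2/3·R1  ⇒  (1, 0)

pivot columns: 0, 1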